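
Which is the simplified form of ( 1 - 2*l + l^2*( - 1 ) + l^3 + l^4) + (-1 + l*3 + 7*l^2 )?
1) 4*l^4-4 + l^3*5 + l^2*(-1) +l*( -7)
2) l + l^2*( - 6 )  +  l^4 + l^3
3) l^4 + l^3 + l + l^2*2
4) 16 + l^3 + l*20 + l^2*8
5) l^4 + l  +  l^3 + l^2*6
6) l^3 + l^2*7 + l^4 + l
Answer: 5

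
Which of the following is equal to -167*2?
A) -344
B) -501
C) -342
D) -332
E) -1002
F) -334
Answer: F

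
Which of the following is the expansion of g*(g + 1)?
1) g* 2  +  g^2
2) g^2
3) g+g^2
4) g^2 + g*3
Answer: 3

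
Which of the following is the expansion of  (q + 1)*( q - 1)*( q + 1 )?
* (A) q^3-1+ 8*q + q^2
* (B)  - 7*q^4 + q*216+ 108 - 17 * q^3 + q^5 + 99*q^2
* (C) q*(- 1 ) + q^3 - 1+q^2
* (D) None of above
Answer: C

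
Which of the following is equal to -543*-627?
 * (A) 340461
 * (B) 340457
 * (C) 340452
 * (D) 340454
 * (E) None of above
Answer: A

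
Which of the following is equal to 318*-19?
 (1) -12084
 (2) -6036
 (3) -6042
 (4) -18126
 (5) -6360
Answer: 3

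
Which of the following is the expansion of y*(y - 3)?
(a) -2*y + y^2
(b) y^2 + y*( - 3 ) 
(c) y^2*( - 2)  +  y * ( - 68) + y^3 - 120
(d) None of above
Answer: b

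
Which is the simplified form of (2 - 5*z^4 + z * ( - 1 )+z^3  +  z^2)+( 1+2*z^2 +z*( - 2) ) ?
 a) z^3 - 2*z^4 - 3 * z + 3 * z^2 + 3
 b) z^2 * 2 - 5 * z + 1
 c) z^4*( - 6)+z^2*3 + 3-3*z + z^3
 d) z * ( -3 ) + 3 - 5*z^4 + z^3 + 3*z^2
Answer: d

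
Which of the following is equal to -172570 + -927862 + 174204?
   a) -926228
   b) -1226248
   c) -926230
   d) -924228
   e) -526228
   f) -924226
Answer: a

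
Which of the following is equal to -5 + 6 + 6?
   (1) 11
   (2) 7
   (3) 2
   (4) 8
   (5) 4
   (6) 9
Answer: 2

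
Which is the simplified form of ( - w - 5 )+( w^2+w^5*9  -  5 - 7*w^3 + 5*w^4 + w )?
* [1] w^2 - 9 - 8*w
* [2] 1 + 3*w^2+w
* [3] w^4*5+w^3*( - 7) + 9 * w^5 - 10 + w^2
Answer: 3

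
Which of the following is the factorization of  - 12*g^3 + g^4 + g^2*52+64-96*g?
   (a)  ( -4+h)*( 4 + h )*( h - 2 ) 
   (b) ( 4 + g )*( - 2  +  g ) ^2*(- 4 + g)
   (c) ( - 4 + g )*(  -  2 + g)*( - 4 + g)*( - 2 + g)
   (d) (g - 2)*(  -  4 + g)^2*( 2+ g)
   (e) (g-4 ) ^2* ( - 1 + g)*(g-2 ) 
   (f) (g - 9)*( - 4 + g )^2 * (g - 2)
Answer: c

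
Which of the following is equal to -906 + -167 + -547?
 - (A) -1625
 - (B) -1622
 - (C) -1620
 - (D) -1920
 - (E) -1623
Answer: C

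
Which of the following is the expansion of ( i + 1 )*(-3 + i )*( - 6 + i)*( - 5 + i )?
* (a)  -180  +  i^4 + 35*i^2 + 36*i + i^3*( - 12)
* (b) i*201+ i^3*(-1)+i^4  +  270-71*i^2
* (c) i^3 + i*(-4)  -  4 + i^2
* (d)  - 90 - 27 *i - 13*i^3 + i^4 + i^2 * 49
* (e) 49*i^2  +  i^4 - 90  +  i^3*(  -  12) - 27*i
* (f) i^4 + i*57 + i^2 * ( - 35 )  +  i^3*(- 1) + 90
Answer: d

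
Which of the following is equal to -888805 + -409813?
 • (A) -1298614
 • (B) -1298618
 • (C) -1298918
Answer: B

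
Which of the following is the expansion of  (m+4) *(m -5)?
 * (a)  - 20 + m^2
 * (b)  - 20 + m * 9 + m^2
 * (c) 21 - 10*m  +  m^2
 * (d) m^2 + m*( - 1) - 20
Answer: d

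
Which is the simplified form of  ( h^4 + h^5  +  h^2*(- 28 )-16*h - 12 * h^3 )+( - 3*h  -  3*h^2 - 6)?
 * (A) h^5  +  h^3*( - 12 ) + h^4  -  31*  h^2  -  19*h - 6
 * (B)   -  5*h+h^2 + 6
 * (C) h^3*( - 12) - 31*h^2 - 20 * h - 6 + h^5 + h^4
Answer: A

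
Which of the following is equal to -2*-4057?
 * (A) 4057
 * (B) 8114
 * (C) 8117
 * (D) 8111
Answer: B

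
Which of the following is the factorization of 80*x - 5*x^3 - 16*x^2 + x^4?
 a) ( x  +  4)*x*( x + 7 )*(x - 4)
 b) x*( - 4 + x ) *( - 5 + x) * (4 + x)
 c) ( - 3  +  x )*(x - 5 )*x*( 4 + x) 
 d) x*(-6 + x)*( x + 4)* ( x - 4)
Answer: b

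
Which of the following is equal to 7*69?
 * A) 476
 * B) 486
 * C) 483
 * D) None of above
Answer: C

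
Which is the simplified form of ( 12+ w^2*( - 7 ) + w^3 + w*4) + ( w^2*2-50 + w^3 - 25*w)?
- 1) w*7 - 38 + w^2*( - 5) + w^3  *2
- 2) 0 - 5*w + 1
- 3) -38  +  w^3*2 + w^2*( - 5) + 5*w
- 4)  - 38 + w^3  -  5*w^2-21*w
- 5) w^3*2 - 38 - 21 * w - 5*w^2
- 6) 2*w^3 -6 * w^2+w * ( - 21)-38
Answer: 5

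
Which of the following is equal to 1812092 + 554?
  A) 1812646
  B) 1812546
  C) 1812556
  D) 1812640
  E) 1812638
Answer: A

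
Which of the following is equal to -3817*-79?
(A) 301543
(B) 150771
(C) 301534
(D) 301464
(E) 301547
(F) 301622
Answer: A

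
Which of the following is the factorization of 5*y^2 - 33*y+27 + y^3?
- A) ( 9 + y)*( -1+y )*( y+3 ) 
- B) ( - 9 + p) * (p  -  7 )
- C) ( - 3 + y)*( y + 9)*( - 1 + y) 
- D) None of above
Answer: C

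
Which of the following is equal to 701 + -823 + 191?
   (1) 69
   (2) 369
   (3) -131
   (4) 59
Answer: 1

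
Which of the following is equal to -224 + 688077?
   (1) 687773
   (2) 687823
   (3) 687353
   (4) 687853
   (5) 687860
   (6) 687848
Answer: 4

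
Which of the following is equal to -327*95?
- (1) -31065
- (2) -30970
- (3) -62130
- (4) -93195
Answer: 1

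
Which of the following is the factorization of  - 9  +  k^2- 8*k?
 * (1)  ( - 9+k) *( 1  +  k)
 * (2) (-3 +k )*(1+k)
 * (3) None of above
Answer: 1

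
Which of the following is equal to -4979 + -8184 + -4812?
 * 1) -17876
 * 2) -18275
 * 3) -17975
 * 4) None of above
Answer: 3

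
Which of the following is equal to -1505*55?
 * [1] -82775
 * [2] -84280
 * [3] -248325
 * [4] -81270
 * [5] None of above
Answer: 1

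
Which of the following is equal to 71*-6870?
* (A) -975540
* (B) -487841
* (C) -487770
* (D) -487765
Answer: C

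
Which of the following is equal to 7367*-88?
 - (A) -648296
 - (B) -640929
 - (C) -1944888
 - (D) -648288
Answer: A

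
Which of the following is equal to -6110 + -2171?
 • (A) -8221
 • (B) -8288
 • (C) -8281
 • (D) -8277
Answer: C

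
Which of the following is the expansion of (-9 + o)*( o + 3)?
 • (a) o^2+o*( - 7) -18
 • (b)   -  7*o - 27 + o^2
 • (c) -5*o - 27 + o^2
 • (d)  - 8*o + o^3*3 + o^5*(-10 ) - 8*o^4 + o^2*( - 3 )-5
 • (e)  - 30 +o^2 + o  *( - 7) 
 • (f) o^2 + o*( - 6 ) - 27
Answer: f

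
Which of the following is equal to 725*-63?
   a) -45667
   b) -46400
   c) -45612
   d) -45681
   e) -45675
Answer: e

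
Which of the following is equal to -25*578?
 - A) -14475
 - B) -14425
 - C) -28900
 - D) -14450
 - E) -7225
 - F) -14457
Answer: D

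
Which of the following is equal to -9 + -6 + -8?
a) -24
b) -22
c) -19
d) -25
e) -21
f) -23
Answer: f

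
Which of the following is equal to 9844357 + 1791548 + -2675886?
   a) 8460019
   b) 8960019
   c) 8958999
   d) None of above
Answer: b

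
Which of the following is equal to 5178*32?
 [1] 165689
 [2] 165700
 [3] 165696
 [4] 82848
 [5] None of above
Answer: 3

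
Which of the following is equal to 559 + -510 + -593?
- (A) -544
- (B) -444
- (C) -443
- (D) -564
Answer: A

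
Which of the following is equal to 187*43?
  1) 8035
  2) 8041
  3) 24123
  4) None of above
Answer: 2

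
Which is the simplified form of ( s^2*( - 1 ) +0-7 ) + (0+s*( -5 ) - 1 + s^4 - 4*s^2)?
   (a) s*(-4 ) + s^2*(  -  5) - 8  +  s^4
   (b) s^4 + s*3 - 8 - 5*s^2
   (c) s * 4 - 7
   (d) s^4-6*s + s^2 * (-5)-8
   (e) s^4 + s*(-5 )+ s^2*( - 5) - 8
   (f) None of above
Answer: e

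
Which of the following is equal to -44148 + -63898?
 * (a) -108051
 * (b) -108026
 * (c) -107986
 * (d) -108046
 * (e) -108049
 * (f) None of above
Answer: d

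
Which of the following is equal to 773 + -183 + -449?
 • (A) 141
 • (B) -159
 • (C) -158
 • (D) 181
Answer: A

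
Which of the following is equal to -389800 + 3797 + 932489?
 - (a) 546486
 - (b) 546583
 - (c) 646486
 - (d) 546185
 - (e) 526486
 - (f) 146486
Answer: a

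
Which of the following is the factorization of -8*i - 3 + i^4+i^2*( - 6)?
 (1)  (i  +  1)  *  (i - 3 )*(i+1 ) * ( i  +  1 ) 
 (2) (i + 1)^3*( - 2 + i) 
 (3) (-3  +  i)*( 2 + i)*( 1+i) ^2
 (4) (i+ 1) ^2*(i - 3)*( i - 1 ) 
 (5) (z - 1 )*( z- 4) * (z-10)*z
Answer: 1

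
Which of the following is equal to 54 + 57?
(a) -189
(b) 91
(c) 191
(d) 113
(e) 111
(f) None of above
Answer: e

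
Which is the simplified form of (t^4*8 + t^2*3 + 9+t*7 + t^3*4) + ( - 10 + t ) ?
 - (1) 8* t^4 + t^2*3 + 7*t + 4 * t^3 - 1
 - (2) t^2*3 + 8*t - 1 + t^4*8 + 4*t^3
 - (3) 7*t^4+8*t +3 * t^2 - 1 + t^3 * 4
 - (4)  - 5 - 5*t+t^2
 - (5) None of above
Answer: 2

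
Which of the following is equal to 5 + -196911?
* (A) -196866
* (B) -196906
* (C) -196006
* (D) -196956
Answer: B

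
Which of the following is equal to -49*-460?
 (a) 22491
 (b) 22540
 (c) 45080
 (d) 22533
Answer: b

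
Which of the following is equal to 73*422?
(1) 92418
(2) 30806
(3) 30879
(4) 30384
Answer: 2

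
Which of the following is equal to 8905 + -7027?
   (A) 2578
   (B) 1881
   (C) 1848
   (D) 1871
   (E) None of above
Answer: E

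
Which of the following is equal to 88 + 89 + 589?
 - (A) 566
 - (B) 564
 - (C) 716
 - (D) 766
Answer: D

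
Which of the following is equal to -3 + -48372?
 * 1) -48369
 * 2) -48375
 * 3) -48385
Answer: 2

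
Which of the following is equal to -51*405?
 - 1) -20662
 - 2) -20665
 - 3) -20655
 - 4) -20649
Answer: 3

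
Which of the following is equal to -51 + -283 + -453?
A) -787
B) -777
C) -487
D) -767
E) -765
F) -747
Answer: A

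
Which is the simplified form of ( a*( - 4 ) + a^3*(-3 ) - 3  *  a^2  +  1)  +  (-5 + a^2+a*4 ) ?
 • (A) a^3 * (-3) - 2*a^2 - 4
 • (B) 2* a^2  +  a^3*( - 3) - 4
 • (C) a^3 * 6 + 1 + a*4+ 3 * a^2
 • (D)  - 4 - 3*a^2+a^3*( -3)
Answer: A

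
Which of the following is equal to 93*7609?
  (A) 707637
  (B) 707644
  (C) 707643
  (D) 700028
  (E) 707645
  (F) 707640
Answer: A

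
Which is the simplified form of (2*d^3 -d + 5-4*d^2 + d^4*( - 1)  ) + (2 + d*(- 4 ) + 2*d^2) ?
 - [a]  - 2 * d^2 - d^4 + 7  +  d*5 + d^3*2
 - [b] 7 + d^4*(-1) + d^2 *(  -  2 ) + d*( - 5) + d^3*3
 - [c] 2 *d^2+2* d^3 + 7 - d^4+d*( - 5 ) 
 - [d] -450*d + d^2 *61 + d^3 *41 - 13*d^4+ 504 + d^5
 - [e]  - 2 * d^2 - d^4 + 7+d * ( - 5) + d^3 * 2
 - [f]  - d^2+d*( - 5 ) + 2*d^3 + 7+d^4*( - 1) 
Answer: e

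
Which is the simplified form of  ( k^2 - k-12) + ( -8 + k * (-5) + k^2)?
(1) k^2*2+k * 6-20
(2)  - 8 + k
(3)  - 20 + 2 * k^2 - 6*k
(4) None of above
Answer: 3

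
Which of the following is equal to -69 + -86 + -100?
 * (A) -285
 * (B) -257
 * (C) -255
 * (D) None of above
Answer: C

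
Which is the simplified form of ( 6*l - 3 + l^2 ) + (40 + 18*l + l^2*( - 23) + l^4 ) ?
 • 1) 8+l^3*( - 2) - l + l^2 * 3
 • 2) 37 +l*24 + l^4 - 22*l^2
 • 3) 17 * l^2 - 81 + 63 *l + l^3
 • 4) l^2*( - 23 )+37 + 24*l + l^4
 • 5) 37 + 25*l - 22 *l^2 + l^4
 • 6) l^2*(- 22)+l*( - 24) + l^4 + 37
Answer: 2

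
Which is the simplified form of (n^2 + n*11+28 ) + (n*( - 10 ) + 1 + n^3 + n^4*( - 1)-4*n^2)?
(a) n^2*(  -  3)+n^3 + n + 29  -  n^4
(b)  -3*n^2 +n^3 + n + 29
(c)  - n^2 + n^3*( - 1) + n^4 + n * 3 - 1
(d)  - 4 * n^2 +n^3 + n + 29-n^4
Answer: a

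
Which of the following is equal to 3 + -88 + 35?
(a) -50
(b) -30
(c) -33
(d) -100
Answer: a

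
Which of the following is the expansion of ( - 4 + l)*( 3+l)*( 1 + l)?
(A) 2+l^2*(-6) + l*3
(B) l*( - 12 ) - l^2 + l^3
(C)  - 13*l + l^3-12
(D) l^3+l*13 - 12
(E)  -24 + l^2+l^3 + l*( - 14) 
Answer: C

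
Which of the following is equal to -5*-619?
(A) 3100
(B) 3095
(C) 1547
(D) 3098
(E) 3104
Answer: B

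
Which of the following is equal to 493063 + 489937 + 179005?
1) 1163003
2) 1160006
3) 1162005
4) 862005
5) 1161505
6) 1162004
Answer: 3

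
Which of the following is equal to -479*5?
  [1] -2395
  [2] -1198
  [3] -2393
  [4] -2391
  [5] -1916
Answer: 1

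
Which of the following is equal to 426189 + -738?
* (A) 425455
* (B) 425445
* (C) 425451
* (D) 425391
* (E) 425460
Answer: C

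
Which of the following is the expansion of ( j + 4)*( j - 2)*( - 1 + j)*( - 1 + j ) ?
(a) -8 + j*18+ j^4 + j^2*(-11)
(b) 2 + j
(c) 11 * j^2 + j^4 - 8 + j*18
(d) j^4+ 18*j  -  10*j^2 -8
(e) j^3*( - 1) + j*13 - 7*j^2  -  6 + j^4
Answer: a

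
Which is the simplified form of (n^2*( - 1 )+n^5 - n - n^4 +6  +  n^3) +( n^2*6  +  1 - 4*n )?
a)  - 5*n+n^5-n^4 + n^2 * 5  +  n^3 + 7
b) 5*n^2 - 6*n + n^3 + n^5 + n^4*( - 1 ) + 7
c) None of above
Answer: a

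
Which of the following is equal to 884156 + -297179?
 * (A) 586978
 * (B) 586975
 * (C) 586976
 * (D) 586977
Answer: D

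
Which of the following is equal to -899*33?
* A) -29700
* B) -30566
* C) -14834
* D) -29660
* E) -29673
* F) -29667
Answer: F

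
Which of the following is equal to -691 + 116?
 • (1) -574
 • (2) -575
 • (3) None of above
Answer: 2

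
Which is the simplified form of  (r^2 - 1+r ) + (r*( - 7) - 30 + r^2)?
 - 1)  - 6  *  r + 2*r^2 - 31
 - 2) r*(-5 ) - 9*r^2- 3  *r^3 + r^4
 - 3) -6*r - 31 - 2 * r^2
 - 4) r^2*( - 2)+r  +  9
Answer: 1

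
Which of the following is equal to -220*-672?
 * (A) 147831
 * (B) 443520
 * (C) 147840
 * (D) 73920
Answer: C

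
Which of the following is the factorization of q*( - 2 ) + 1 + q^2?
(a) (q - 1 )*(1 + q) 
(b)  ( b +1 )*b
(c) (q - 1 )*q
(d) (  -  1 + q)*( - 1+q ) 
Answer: d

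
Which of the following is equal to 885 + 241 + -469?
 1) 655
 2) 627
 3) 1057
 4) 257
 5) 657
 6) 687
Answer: 5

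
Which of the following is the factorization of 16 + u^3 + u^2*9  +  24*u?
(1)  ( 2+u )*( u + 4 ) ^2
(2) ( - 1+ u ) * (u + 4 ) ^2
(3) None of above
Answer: 3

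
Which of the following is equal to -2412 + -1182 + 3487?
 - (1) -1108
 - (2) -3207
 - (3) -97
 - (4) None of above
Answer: 4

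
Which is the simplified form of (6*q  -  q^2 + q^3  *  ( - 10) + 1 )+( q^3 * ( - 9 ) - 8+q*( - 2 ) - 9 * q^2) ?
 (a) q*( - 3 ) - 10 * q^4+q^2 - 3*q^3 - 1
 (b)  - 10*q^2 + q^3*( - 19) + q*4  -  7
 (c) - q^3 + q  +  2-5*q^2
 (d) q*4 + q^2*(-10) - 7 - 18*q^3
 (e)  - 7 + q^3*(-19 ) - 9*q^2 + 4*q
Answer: b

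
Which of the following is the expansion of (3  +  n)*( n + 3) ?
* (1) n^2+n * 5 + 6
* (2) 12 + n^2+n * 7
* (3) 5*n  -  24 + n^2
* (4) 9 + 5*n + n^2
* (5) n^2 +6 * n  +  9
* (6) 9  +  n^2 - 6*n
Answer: 5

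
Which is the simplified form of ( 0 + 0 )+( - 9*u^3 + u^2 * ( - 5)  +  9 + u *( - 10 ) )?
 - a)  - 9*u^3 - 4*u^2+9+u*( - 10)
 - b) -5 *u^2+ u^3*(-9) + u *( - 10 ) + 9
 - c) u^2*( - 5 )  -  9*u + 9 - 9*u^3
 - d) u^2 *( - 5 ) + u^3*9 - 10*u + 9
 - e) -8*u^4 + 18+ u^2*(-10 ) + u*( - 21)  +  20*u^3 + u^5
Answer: b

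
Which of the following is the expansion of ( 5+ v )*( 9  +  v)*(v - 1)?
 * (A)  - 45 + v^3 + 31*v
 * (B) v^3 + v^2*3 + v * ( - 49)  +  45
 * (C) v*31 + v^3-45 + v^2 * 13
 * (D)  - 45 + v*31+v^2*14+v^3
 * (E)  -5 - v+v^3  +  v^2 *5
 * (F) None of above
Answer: C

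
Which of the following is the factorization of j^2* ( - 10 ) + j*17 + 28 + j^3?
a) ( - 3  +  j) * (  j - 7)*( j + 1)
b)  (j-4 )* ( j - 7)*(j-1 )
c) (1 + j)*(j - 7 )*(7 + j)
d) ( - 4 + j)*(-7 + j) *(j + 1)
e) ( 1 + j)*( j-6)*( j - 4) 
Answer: d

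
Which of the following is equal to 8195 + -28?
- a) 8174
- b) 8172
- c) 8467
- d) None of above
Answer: d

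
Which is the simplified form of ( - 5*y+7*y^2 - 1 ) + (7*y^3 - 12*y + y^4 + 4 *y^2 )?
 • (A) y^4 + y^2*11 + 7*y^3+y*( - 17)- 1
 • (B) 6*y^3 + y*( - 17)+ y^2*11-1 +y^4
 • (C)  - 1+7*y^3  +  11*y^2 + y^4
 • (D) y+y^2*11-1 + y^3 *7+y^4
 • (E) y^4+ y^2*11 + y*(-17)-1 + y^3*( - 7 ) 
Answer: A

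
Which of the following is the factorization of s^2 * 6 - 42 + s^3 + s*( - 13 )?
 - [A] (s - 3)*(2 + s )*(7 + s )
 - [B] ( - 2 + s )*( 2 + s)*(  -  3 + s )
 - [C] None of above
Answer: A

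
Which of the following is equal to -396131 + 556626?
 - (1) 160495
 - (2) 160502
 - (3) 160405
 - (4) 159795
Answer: 1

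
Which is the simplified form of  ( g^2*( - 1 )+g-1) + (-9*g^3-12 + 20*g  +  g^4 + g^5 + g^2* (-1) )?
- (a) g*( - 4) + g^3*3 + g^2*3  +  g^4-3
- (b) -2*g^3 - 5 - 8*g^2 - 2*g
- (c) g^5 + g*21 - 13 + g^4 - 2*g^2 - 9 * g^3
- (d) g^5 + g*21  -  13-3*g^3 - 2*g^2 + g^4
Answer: c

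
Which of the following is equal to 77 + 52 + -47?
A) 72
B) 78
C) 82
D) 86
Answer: C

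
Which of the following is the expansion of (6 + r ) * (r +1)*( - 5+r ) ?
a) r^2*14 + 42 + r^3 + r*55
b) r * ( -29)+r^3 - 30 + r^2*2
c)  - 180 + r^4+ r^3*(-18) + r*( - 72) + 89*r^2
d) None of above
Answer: b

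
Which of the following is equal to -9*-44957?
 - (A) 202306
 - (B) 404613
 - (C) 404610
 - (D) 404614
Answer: B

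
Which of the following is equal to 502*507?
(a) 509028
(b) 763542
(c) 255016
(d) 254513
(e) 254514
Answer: e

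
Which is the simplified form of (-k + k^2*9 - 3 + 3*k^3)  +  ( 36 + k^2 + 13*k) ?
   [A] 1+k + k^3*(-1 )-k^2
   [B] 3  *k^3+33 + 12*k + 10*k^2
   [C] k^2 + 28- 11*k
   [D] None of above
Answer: B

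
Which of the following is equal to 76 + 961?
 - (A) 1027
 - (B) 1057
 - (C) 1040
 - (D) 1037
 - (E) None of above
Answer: D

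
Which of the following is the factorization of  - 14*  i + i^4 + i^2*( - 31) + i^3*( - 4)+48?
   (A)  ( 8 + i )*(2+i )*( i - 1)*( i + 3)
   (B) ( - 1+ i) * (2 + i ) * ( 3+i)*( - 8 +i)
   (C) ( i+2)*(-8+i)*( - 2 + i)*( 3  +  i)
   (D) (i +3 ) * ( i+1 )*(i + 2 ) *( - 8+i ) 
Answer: B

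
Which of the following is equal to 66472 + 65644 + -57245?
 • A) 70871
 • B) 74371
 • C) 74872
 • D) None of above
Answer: D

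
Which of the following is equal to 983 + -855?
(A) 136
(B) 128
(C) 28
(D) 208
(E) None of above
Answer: B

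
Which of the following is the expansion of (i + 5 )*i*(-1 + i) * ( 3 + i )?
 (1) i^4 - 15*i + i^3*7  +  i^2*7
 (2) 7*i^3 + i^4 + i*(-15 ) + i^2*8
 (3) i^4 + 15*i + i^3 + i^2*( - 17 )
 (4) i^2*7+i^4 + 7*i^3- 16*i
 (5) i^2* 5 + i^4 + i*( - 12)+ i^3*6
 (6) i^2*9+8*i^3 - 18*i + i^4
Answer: 1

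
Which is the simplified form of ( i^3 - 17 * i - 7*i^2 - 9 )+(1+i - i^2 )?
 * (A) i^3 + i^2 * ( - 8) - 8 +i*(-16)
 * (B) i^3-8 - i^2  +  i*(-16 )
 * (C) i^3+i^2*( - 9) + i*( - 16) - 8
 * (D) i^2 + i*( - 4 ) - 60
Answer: A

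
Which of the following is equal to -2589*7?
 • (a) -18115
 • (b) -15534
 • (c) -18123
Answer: c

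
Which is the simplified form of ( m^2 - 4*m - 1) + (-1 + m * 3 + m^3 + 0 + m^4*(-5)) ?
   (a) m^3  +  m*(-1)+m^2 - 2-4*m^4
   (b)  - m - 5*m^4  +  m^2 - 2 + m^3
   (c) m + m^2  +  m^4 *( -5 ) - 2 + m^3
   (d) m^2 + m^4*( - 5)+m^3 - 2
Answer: b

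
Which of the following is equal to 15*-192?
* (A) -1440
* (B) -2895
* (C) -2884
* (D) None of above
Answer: D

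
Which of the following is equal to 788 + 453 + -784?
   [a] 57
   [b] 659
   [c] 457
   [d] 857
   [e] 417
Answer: c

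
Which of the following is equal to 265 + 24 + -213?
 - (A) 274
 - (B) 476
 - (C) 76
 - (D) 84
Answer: C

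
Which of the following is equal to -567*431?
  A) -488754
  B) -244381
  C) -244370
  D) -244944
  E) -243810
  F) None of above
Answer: F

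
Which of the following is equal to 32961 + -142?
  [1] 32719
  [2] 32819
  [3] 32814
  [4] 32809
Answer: 2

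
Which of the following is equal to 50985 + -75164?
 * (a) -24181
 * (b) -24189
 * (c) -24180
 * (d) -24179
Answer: d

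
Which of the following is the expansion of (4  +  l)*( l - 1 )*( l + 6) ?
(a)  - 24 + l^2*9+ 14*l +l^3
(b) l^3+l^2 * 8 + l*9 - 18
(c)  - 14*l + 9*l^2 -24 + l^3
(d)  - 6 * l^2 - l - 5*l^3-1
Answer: a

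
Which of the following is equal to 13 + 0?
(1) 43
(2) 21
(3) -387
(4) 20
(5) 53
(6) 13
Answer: 6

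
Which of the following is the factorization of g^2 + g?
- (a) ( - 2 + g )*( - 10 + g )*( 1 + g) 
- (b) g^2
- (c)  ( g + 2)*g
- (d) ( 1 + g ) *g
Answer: d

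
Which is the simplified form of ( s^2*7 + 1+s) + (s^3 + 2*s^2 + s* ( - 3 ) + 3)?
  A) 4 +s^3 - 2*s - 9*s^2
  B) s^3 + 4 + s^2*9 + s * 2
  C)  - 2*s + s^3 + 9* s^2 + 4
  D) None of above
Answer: C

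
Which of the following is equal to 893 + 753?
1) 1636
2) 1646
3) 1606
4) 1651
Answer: 2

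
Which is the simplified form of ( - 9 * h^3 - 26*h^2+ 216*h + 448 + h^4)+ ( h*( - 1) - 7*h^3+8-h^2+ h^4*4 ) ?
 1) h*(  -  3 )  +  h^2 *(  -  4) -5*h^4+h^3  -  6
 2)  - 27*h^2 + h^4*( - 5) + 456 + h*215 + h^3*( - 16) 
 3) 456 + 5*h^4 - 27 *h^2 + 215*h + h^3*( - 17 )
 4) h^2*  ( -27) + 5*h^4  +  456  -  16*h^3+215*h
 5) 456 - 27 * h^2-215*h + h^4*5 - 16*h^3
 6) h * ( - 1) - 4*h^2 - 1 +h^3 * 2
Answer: 4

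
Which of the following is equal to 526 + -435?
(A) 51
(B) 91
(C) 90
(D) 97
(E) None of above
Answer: B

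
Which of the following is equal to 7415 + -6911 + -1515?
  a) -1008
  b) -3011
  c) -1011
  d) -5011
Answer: c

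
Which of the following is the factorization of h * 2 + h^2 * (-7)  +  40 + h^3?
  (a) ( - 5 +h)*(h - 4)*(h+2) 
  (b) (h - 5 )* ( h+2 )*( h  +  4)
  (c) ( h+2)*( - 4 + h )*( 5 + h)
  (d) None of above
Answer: a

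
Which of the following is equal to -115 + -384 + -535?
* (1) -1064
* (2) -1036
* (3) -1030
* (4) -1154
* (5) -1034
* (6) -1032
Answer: 5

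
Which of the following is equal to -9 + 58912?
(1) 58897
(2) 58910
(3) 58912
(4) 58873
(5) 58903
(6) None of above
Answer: 5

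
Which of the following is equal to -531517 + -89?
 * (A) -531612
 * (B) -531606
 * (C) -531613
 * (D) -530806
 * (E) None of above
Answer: B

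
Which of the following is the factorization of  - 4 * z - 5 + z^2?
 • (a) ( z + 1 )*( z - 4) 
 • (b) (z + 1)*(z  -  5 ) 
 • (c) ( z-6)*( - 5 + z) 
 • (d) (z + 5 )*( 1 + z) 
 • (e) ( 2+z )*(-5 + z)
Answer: b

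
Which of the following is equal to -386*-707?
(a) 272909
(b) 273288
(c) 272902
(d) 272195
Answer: c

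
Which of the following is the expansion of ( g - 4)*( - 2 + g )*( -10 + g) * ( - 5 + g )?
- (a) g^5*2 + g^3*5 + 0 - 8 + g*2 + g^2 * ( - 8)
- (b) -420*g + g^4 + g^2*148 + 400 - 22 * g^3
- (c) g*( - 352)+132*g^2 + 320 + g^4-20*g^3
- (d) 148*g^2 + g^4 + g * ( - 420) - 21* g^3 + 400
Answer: d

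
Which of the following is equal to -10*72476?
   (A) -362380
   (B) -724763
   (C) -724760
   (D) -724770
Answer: C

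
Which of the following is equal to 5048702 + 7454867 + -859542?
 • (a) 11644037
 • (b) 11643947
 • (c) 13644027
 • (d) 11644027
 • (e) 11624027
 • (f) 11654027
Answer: d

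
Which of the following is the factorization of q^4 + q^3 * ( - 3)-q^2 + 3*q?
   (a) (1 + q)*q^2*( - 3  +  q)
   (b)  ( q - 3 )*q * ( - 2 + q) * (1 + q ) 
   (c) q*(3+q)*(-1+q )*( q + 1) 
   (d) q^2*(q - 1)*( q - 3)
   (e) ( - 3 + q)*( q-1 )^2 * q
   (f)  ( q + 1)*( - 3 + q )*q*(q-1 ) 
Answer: f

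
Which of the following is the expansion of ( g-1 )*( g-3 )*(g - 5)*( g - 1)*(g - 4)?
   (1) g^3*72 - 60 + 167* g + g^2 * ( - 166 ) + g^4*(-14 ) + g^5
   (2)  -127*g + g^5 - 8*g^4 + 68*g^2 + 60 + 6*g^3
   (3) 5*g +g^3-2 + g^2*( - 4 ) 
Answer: 1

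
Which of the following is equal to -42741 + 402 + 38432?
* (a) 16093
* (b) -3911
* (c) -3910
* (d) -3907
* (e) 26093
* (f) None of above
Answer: d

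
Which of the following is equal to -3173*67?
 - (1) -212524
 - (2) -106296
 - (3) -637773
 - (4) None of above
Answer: 4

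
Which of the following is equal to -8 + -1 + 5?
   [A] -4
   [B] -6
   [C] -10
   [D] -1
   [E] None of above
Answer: A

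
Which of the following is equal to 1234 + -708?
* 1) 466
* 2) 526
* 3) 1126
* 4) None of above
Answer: 2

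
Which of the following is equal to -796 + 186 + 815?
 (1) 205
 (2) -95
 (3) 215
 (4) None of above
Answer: 1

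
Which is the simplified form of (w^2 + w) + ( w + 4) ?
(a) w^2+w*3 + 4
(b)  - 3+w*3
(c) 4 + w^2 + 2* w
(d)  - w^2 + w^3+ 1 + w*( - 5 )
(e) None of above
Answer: c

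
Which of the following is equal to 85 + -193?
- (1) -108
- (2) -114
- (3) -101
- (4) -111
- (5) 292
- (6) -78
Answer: 1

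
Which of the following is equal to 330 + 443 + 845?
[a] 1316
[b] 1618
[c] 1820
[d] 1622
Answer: b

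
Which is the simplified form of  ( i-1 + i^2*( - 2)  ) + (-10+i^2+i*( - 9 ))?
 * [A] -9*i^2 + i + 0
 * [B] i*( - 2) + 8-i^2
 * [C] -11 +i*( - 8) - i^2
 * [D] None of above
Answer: C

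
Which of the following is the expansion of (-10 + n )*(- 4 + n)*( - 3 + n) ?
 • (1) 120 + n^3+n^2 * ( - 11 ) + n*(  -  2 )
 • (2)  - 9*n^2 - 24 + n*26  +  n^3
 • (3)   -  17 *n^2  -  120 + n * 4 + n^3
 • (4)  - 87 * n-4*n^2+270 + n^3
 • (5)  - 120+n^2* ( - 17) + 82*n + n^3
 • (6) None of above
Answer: 5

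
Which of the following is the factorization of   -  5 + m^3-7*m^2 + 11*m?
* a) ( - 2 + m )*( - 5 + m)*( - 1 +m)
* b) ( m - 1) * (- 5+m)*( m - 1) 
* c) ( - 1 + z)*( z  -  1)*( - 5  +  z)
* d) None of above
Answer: b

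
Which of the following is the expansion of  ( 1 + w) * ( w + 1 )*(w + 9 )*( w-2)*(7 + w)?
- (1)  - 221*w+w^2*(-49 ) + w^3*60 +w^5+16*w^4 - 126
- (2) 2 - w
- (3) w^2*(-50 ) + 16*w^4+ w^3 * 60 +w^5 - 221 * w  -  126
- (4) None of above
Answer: 3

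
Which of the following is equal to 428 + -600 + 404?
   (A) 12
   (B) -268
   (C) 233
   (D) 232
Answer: D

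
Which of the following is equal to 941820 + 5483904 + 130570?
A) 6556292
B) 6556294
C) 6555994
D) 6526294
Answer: B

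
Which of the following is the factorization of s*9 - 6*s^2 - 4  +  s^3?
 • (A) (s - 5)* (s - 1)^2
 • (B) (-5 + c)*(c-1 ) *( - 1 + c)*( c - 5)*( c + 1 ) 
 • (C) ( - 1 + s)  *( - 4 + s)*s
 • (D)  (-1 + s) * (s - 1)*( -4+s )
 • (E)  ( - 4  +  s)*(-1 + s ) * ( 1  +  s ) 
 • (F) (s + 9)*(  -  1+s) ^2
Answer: D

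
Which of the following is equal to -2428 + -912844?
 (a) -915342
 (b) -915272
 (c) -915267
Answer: b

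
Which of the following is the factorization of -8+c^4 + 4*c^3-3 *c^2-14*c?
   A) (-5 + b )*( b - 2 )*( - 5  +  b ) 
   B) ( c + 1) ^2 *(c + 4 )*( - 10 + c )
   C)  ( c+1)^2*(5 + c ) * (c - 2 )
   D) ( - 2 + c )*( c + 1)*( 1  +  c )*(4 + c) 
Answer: D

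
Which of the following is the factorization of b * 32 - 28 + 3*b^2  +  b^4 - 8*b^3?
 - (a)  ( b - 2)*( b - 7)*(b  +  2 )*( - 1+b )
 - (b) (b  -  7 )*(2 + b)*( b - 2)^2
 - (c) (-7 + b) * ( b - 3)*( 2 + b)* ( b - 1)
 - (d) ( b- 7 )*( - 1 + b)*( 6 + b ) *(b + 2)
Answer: a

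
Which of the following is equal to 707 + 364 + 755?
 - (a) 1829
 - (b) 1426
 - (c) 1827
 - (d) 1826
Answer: d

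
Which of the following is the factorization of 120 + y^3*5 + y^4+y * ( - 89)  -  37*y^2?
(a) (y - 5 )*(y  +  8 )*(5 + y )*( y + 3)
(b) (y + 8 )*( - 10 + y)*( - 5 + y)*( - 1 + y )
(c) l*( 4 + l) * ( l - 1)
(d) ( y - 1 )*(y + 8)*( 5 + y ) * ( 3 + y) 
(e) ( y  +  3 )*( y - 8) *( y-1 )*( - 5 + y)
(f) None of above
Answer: f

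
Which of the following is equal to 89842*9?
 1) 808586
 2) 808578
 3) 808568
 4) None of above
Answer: 2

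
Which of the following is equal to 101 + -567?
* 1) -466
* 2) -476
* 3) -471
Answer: 1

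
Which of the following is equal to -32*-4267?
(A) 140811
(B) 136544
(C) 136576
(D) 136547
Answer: B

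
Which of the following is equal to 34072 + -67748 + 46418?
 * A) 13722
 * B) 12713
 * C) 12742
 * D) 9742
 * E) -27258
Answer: C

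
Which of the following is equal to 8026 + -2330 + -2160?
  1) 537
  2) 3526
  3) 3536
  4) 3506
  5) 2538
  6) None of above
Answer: 3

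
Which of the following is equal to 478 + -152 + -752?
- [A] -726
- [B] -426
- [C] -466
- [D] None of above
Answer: B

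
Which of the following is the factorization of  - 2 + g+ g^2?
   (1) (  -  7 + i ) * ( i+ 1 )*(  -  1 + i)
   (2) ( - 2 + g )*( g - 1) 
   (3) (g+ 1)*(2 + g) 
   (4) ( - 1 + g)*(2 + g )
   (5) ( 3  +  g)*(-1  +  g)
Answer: 4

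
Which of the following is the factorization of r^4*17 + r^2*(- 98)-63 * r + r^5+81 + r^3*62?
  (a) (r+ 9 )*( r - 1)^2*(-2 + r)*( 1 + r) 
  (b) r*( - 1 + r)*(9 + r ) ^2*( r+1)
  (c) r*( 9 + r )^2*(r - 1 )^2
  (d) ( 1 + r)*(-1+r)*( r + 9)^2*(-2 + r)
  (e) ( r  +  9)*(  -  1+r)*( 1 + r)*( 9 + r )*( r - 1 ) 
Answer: e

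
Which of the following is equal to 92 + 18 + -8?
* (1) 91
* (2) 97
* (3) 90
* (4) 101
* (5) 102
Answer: 5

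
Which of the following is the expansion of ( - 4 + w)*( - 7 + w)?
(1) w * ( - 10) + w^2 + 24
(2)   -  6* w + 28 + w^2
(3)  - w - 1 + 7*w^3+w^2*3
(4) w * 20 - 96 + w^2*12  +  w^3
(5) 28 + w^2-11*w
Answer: 5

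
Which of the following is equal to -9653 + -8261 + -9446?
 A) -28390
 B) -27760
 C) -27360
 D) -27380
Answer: C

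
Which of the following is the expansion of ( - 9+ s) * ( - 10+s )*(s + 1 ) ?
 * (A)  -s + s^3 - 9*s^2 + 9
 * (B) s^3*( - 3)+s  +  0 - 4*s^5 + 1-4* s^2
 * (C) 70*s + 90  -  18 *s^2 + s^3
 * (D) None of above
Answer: D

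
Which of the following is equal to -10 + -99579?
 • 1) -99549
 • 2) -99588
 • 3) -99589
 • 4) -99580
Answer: 3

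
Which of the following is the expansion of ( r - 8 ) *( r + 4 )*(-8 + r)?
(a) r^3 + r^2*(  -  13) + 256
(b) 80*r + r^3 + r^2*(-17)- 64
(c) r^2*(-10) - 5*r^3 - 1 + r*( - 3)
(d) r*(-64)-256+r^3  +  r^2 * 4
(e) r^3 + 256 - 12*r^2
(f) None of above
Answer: e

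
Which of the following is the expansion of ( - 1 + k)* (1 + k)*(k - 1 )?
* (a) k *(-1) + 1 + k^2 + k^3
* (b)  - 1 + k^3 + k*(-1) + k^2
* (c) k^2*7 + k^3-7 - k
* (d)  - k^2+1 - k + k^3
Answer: d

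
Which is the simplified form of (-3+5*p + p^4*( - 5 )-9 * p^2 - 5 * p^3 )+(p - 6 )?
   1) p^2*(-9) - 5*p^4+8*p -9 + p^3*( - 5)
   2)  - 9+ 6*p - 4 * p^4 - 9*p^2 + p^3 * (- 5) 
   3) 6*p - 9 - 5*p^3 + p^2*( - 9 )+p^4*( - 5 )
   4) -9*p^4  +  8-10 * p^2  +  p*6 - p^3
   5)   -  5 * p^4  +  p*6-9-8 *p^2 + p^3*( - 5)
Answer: 3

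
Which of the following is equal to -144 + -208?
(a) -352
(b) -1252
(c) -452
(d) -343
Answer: a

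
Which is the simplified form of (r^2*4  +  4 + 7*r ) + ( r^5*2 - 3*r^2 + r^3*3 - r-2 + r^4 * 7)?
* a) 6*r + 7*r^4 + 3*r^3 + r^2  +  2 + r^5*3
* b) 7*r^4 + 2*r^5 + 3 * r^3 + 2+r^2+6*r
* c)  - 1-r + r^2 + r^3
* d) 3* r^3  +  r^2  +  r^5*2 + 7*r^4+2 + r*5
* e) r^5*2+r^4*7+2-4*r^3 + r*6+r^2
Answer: b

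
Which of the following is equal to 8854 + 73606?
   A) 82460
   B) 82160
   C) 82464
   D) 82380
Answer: A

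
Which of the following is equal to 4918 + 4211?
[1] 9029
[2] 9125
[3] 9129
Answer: 3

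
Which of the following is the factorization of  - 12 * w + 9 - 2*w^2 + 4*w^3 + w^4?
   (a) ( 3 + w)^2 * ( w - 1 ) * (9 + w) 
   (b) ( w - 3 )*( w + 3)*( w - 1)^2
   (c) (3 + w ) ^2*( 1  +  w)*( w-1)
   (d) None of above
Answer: d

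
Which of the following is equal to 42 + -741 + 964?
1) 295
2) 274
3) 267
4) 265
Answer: 4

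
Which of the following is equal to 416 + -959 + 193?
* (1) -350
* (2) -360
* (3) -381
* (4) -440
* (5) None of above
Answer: 1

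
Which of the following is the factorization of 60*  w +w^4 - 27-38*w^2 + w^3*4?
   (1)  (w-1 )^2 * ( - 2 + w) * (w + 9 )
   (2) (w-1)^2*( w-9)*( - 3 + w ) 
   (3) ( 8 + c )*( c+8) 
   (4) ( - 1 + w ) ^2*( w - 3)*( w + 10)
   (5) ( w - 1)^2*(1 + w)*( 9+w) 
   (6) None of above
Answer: 6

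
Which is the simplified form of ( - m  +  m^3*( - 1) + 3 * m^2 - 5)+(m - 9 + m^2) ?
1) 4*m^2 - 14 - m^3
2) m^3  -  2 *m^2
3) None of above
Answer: 1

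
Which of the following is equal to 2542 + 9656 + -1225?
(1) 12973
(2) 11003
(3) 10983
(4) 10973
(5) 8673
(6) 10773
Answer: 4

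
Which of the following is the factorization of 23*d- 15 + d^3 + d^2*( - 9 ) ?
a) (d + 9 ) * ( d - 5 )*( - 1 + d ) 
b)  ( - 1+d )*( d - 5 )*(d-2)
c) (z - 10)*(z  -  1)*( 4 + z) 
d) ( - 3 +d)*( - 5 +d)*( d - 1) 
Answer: d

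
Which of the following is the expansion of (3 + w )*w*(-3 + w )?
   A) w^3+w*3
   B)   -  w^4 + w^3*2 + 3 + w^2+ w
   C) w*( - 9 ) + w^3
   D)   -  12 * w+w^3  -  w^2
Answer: C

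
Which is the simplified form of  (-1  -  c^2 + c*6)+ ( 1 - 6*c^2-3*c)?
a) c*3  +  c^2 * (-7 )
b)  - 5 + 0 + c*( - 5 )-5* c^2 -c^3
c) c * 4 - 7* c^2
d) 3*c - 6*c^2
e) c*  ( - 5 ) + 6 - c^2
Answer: a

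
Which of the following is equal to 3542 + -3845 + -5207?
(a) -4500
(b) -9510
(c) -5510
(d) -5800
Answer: c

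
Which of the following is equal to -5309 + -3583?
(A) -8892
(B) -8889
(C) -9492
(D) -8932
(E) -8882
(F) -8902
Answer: A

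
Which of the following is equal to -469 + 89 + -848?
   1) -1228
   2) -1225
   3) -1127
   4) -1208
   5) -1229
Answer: 1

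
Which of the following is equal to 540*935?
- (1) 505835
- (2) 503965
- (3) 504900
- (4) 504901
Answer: 3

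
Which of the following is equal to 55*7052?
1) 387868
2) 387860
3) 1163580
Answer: 2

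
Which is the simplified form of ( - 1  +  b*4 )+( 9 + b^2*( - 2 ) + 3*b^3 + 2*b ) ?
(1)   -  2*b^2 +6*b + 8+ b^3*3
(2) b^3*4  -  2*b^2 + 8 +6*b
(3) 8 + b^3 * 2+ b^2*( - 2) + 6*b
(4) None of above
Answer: 1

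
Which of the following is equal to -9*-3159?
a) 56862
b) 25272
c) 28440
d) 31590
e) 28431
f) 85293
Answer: e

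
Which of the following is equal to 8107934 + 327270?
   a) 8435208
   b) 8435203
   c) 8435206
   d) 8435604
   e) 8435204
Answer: e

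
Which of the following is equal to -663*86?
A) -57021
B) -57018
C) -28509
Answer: B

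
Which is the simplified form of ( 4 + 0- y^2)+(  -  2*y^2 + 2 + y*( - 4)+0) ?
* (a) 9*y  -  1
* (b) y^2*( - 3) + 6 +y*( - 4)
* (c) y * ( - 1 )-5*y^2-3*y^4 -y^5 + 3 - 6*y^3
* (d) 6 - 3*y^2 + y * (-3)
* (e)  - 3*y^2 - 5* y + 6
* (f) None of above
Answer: b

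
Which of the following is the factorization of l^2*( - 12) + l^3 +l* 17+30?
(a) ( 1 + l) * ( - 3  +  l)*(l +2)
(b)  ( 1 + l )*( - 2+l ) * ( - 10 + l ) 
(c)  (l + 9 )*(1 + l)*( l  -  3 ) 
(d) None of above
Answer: d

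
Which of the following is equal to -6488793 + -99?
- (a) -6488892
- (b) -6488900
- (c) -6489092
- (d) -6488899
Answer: a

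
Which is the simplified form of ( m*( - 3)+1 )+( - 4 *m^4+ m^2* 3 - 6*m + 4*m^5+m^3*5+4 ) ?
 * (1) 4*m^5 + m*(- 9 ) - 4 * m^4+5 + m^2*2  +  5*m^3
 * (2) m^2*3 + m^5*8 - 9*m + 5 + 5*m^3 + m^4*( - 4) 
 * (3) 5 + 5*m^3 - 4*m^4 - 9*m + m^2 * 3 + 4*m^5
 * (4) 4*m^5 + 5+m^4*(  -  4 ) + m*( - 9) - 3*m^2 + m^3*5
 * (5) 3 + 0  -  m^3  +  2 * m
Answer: 3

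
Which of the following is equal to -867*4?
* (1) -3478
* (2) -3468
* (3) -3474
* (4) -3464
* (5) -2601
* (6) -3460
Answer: 2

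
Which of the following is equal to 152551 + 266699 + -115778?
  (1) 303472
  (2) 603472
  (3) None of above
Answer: 1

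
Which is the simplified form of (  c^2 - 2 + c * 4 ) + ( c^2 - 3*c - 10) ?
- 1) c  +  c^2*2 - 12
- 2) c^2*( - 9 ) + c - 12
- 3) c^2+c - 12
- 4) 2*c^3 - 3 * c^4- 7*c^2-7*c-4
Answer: 1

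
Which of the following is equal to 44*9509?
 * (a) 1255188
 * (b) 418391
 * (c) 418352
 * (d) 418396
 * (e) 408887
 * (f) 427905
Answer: d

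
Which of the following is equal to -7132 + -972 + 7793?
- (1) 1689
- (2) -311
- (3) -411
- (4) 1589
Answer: 2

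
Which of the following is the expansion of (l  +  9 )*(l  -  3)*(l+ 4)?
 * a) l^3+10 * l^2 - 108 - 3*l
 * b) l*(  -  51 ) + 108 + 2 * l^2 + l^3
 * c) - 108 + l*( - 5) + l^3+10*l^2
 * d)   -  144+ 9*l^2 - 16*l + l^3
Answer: a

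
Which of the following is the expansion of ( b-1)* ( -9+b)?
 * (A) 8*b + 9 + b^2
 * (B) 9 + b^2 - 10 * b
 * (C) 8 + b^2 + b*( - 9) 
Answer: B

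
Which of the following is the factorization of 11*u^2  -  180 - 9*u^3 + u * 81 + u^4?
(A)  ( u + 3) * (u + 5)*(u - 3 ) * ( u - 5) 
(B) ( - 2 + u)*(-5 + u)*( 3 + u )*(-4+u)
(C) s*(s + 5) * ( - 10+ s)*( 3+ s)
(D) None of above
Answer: D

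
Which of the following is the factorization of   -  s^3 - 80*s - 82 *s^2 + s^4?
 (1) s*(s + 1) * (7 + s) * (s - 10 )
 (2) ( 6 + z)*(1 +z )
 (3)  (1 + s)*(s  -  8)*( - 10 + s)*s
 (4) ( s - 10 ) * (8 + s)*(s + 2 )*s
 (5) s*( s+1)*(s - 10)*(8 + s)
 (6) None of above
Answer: 5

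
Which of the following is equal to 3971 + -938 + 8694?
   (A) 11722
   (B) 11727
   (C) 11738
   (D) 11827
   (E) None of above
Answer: B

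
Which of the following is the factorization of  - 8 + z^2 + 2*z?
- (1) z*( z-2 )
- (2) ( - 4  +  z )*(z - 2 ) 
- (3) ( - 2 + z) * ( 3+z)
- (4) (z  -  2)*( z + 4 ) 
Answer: 4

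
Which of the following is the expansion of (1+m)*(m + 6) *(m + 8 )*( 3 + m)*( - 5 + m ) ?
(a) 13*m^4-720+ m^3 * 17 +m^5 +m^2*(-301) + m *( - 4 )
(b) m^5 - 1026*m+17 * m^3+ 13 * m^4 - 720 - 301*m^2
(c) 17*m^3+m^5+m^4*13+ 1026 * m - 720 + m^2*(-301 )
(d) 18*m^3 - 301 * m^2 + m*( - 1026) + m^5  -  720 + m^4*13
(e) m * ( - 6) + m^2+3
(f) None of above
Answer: b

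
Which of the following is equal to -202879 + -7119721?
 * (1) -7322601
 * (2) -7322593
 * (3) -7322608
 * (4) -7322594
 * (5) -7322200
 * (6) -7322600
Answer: 6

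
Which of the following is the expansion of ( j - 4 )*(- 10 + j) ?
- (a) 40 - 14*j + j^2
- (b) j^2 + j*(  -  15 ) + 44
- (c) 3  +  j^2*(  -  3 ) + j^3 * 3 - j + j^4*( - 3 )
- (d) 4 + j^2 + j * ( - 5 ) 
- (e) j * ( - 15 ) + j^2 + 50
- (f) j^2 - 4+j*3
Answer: a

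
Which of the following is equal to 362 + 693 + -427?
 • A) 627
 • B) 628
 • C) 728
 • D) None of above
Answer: B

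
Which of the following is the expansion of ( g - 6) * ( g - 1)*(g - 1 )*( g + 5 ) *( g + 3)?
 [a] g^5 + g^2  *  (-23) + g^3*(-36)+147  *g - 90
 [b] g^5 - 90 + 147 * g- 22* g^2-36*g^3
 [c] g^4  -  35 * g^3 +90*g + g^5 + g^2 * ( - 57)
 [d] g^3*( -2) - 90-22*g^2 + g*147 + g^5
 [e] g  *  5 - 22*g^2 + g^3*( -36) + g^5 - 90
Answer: b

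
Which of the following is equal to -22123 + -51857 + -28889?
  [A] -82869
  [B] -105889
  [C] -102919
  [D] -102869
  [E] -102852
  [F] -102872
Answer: D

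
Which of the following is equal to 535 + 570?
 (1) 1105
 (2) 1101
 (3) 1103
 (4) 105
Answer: 1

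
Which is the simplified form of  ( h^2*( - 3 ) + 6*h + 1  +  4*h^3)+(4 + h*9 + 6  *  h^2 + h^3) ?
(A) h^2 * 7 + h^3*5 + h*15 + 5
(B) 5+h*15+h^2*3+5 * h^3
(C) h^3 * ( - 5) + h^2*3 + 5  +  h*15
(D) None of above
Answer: B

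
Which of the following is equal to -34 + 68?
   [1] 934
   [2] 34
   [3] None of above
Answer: 2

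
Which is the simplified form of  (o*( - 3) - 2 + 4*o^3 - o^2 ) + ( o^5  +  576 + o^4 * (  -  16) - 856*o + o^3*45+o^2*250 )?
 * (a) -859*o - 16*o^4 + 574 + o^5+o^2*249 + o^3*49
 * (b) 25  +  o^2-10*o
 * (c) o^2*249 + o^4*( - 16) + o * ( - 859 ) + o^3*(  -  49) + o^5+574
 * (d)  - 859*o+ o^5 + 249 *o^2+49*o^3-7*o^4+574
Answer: a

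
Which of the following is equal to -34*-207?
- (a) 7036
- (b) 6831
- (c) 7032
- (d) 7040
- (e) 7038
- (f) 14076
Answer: e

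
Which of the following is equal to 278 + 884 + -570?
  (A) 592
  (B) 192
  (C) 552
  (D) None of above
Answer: A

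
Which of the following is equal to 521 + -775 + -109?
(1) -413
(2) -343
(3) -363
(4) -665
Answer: 3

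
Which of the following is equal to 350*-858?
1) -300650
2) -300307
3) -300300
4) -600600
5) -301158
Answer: 3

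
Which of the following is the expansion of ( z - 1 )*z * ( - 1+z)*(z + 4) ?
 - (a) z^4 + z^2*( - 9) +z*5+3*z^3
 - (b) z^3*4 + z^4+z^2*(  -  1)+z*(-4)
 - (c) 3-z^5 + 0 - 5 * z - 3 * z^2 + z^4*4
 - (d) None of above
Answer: d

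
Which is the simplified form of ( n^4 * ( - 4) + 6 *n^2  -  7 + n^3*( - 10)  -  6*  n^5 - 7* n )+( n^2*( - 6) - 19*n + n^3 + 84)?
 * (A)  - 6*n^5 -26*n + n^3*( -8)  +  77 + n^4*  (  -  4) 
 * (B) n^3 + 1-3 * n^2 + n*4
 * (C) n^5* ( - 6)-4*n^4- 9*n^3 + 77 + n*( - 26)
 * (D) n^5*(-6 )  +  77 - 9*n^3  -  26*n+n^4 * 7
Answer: C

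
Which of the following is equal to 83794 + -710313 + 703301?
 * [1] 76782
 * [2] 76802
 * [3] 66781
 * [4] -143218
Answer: 1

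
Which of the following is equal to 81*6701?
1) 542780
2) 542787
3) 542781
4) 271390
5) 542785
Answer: 3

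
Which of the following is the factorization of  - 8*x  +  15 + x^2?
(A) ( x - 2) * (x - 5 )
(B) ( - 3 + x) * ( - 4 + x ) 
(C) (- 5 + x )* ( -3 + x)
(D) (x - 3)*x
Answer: C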